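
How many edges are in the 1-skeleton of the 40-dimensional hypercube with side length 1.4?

Number of 1-faces = C(40,1)·2^(40-1) = 40·549755813888 = 21990232555520.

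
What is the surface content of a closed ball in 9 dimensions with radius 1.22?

The surface area of an n-ball is 2π^(n/2) r^(n-1) / Γ(n/2). For n=9, r=1.22: 145.693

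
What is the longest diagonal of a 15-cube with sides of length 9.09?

Diagonal = √15 · 9.09 ≈ 35.2054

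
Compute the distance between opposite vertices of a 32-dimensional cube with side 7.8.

d = √(7.8² + 7.8² + ... + 7.8²) [32 terms] = √(32·7.8²) = 7.8√32 ≈ 44.1235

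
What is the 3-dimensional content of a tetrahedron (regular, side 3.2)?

Volume = (√2/12) · 3.2³ = 3.86175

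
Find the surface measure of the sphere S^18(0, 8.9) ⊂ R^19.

The surface area of an n-ball is 2π^(n/2) r^(n-1) / Γ(n/2). For n=19, r=8.9: 1.08733e+17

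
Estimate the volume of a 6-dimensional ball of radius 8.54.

V_6(8.54) = π^(6/2) · (8.54)^6 / Γ(6/2 + 1) ≈ 2.00468e+06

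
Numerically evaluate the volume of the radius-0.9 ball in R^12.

V_12(0.9) = π^(12/2) · (0.9)^12 / Γ(12/2 + 1) ≈ 0.377118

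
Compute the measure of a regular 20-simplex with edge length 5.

V = (5^20 / 20!) · √((20+1) / 2^20) ≈ 1.75422e-07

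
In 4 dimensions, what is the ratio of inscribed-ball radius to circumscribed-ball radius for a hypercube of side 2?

For an n-cube of any side s, the inradius is s/2 and the circumradius is s√n/2, so the ratio is 1/√4 ≈ 0.5.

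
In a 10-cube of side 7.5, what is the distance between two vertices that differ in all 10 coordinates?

Diagonal = √10 · 7.5 ≈ 23.7171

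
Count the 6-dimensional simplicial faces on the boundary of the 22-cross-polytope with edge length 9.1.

Each 6-face is the convex hull of 7 vertices, one chosen as ±e_i from each of 7 distinct axes: 2^7·C(22,7) = 21829632.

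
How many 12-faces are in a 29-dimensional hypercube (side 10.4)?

Number of 12-faces = C(29,12) · 2^(29-12) = 51895935 · 131072 = 6802103992320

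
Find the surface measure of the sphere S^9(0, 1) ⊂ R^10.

S = n·V_n(r)/r = 10·V_10(1)/1 (volume-to-surface relation), giving π^5/12 ≈ 25.5016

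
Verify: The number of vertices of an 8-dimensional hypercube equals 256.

True. The 8-cube has 2^8 = 256 vertices.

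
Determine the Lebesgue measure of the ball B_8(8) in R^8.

The n-ball volume is π^(n/2)·r^n/Γ(n/2+1). With n=8, r=8: V = 2097152·π^4/3 ≈ 6.80939e+07.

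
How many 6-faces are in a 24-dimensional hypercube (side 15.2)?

f_6(24-cube) = (24 choose 6) · 2^18 = 35283533824.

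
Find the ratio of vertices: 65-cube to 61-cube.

The 65-cube has 2^65 = 36893488147419103232 vertices. The 61-cube has 2^61 = 2305843009213693952 vertices. Ratio: 36893488147419103232/2305843009213693952 = 16.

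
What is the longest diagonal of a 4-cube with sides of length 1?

||(1,1,...,1)|| = √(4)·1 = 2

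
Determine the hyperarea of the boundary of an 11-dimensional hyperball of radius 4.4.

|∂B_11(4.4)| ≈ 5.63669e+07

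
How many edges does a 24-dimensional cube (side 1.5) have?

An n-cube has n·2^(n-1) edges. With n = 24: 24·8388608 = 201326592.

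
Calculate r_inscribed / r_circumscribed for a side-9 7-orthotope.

r_in = 9/2 (half the side); r_out = 9√7/2 (half the diagonal). Ratio = 1/√7 ≈ 0.377964.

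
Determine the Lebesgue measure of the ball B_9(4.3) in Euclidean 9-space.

V_9(4.3) = π^(9/2) · (4.3)^9 / Γ(9/2 + 1) ≈ 1.65781e+06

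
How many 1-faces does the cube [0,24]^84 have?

The 84-cube has n·2^(n-1) = 84·2^83 = 84·9671406556917033397649408 = 812398150781030805402550272 edges.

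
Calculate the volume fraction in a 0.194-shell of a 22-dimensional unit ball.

Shell fraction = 1 - (1-0.194)^22 ≈ 0.991303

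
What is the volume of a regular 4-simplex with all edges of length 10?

For a regular n-simplex with edge a, V = (a^n / n!)·√((n+1)/2^n). With a=10, n=4: V ≈ 232.924.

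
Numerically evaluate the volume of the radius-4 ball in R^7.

V_7(4) = π^(7/2) · (4)^7 / Γ(7/2 + 1) = 262144·π^3/105 ≈ 77410.6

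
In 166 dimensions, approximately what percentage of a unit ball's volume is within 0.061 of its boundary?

1 - (1-0.061)^166 ≈ 0.999971 ≈ 99.997099%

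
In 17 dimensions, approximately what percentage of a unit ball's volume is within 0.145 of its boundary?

1 - (1-0.145)^17 ≈ 0.930269 ≈ 93.03%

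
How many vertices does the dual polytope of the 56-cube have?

The vertices are ±e_1, ..., ±e_56, so there are 2·56 = 112.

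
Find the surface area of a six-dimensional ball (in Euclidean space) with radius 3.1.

|∂B_6(3.1)| ≈ 8876.83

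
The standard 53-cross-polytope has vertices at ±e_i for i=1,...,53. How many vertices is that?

The vertices are ±e_1, ..., ±e_53, so there are 2·53 = 106.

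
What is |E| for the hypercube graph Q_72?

The 72-cube has n·2^(n-1) = 72·2^71 = 72·2361183241434822606848 = 170005193383307227693056 edges.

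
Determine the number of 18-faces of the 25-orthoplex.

Number of 18-faces = 2^(18+1) · C(25,18+1) = 524288 · 177100 = 92851404800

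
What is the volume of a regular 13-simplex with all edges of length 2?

V_13 = √(14) · 2^13 / (13! · 2^(13/2)) ≈ 5.43849e-08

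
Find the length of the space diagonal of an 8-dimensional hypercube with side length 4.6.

Diagonal = √8 · 4.6 ≈ 13.0108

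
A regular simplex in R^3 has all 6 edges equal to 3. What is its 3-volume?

Volume = (√2/12) · 3³ = 3.18198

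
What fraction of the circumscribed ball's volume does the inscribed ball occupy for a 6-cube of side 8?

Volume scales as r^n, and r_in/r_out = 1/√6, giving (1/√6)^6 ≈ 0.00462963.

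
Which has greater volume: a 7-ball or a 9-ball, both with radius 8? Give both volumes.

V_7(8) ≈ 9.90855e+06. V_9(8) ≈ 4.42718e+08. The 9-ball is larger.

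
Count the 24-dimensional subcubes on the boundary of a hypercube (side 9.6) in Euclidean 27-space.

Number of 24-faces = C(27,24) · 2^(27-24) = 2925 · 8 = 23400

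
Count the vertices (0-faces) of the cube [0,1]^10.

The 10-cube has 2^10 = 1024 vertices.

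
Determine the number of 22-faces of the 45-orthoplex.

Each 22-face is the convex hull of 23 vertices, one chosen as ±e_i from each of 23 distinct axes: 2^23·C(45,23) = 34533511434495590400.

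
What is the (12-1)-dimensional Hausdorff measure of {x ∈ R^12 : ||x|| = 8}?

S = n·V_n(r)/r = 12·V_12(8)/8 (volume-to-surface relation), giving 2147483648·π^6/15 ≈ 1.37638e+11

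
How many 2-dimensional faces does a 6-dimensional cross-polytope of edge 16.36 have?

Each 2-face is the convex hull of 3 vertices, one chosen as ±e_i from each of 3 distinct axes: 2^3·C(6,3) = 160.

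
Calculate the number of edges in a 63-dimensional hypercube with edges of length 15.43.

Number of 1-faces = C(63,1)·2^(63-1) = 63·4611686018427387904 = 290536219160925437952.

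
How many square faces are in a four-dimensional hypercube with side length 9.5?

Choose 2 of 4 axes to span the face (C(4,2) = 6 ways), then fix each of the remaining 2 coordinates at one of its two extreme values (2^2 = 4 ways): 6·4 = 24.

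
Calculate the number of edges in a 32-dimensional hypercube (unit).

The 32-cube has n·2^(n-1) = 32·2^31 = 32·2147483648 = 68719476736 edges.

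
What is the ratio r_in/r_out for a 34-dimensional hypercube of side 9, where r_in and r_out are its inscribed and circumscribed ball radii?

r_in = 9/2 (half the side); r_out = 9√34/2 (half the diagonal). Ratio = 1/√34 ≈ 0.171499.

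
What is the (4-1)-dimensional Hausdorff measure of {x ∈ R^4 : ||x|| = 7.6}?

S_4(7.6) = 2·π^(4/2)·(7.6)^3 / Γ(4/2) ≈ 8665.04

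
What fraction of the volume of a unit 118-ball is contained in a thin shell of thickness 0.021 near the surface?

V(inner)/V(outer) = ((1-0.021)/1)^118 ≈ 0.08173, so the shell fraction is 0.918274.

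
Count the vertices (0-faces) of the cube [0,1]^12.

Each vertex is a binary string of length 12, so there are 2^12 = 4096.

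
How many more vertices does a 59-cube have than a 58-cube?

The 59-cube has 2^59 = 576460752303423488 vertices. The 58-cube has 2^58 = 288230376151711744 vertices. Difference: 576460752303423488 - 288230376151711744 = 288230376151711744.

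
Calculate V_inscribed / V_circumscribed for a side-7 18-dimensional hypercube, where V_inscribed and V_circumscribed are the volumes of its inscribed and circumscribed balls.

V_in/V_out = n^(-n/2) = 18^(-18/2) ≈ 5.04136e-12.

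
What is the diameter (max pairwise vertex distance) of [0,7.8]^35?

||(7.8,7.8,...,7.8)|| = √(35)·7.8 ≈ 46.1454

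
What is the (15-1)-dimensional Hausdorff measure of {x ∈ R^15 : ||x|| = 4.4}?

S = n·V_n(r)/r = 15·V_15(4.4)/4.4 (volume-to-surface relation), giving 5.83255e+09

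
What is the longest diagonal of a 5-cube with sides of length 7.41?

d = √(7.41² + 7.41² + ... + 7.41²) [5 terms] = √(5·7.41²) = 7.41√5 ≈ 16.5693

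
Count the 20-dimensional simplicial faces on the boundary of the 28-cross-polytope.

An n-cross-polytope has 2^(k+1)·C(n,k+1) k-faces. Here 2^21·C(28,21) = 2097152·1184040 = 2483111854080.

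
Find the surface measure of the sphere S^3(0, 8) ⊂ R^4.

|∂B_4(8)| = 1024·π^2 ≈ 10106.5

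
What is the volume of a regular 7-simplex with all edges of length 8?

Volume = 8^7 · √(8/2^7) / 7! ≈ 104.025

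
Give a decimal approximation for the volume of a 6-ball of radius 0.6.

Volume = π^{6/2}·(0.6)^6/Γ(4) ≈ 0.241105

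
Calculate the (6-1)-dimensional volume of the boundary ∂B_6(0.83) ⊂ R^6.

|∂B_6(0.83)| ≈ 12.2135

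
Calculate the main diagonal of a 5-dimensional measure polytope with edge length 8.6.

||(8.6,8.6,...,8.6)|| = √(5)·8.6 ≈ 19.2302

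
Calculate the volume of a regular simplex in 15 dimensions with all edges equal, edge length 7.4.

V_15 = √(16) · 7.4^15 / (15! · 2^(15/2)) ≈ 0.184634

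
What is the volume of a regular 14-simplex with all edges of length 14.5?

V = (14.5^14 / 14!) · √((14+1) / 2^14) ≈ 6303.46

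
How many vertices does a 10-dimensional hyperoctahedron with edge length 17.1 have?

An n-cross-polytope has 2^(k+1)·C(n,k+1) k-faces. Here 2^1·C(10,1) = 2·10 = 20.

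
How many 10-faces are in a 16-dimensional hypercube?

f_10(16-cube) = (16 choose 10) · 2^6 = 512512.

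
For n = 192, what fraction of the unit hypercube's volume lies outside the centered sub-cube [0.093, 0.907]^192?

The inner cube has side 1-2·0.093 = 0.814 and volume (0.814)^192 ≈ 6.916e-18, so the shell holds 1 - 6.916e-18 of the volume.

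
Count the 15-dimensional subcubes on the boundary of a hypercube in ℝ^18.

Choose 15 of 18 axes to span the face (C(18,15) = 816 ways), then fix each of the remaining 3 coordinates at one of its two extreme values (2^3 = 8 ways): 816·8 = 6528.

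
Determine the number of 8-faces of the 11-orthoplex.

Each 8-face is the convex hull of 9 vertices, one chosen as ±e_i from each of 9 distinct axes: 2^9·C(11,9) = 28160.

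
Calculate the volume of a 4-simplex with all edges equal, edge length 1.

Volume = 1^4 · √(5/2^4) / 4! ≈ 0.0232924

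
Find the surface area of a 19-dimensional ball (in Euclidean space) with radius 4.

|∂B_19(4)| = 70368744177664·π^9/34459425 ≈ 6.08724e+10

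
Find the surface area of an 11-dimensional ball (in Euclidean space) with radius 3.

S = n·V_n(r)/r = 11·V_11(3)/3 (volume-to-surface relation), giving 139968·π^5/35 ≈ 1.2238e+06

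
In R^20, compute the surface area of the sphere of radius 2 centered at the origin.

The surface area of an n-ball is 2π^(n/2) r^(n-1) / Γ(n/2). For n=20, r=2: 8192·π^10/2835 ≈ 270605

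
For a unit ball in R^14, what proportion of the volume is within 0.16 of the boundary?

Shell fraction = 1 - (1-0.16)^14 ≈ 0.912922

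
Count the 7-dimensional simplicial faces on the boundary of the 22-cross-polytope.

Each 7-face is the convex hull of 8 vertices, one chosen as ±e_i from each of 8 distinct axes: 2^8·C(22,8) = 81861120.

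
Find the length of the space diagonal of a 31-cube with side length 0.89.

The space diagonal of an n-cube of side s is s√n. Here 0.89·√31 ≈ 4.95531.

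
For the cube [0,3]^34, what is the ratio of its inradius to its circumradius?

r_in / r_out = (3/2) / (3√34/2) = 1/√34 ≈ 0.171499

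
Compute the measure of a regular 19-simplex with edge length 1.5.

V_19 = √(20) · 1.5^19 / (19! · 2^(19/2)) ≈ 1.12556e-16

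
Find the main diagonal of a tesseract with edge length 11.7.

||(11.7,11.7,...,11.7)|| = √(4)·11.7 = 23.4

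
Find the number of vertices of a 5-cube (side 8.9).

An n-cube has 2^n vertices; for n = 5 that is 2^5 = 32.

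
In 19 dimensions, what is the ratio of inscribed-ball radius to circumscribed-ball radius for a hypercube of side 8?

Ratio = (s/2)/(s√19/2) = 19^(-1/2) ≈ 0.229416.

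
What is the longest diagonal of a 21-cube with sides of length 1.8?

Diagonal = √21 · 1.8 ≈ 8.24864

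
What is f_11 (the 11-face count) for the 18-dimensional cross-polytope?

Number of 11-faces = 2^(11+1) · C(18,11+1) = 4096 · 18564 = 76038144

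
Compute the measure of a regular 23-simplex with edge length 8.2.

For a regular n-simplex with edge a, V = (a^n / n!)·√((n+1)/2^n). With a=8.2, n=23: V ≈ 6.8153e-05.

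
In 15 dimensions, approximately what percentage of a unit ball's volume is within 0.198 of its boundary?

1 - (1-0.198)^15 ≈ 0.963473 ≈ 96.35%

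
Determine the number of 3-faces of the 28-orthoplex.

f_3(28-orthoplex) = 2^4 · (28 choose 4) = 327600.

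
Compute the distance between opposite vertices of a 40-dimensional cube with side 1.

Diagonal = √40 · 1 ≈ 6.32456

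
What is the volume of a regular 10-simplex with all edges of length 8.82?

V_10 = √(11) · 8.82^10 / (10! · 2^(10/2)) ≈ 81.3709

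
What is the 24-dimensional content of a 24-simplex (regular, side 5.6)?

V_24 = √(25) · 5.6^24 / (24! · 2^(24/2)) ≈ 1.77999e-09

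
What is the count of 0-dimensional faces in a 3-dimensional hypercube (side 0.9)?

f_0(3-cube) = (3 choose 0) · 2^3 = 8.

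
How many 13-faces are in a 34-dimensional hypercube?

Choose 13 of 34 axes to span the face (C(34,13) = 927983760 ways), then fix each of the remaining 21 coordinates at one of its two extreme values (2^21 = 2097152 ways): 927983760·2097152 = 1946122998251520.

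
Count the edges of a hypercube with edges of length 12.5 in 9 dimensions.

An n-cube has n·2^(n-1) edges. With n = 9: 9·256 = 2304.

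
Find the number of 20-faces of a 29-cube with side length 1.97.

f_20(29-cube) = (29 choose 20) · 2^9 = 5127682560.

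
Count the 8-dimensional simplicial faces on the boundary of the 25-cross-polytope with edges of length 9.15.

Number of 8-faces = 2^(8+1) · C(25,8+1) = 512 · 2042975 = 1046003200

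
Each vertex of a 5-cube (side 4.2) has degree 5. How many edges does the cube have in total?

Each of the 2^5 = 32 vertices has degree 5; total edges = 5·2^5/2 = 80.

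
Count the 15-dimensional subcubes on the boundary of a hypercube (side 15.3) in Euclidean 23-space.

f_15(23-cube) = (23 choose 15) · 2^8 = 125520384.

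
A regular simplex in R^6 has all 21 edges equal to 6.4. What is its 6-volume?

For a regular n-simplex with edge a, V = (a^n / n!)·√((n+1)/2^n). With a=6.4, n=6: V ≈ 31.565.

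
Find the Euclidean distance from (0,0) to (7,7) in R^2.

||(7,7,...,7)|| = √(2)·7 ≈ 9.89949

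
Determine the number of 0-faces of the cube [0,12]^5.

An n-cube has C(n,k)·2^(n-k) k-faces. Here C(5,0)·2^5 = 1·32 = 32.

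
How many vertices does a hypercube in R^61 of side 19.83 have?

An n-cube has 2^n vertices; for n = 61 that is 2^61 = 2305843009213693952.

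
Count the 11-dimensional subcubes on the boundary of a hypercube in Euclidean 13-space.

Number of 11-faces = C(13,11) · 2^(13-11) = 78 · 4 = 312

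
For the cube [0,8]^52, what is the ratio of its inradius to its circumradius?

r_in = 8/2 (half the side); r_out = 8√52/2 (half the diagonal). Ratio = 1/√52 ≈ 0.138675.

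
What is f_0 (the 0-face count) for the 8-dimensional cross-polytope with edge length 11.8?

An n-cross-polytope has 2^(k+1)·C(n,k+1) k-faces. Here 2^1·C(8,1) = 2·8 = 16.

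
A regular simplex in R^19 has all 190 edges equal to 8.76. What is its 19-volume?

V = (8.76^19 / 19!) · √((19+1) / 2^19) ≈ 0.0410406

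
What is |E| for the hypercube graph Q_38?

Number of 1-faces = C(38,1)·2^(38-1) = 38·137438953472 = 5222680231936.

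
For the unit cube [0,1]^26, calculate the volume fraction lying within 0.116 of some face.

1 - (1 - 2·0.116)^26 = 1 - 0.768^26 ≈ 0.998954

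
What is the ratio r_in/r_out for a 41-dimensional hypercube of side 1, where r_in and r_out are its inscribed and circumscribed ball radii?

Ratio = (s/2)/(s√41/2) = 41^(-1/2) ≈ 0.156174.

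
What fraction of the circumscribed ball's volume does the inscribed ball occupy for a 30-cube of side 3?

V_in / V_out = (r_in/r_out)^30 = (1/√30)^30 = 30^(-30/2) ≈ 6.96917e-23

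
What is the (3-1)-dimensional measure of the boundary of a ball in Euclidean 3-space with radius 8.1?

|∂B_3(8.1)| = 4πr² = 4π·(8.1)² ≈ 824.48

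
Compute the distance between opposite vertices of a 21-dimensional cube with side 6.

d = √(6² + 6² + ... + 6²) [21 terms] = √(21·6²) = 6√21 ≈ 27.4955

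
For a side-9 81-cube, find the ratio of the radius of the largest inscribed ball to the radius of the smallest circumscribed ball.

r_in / r_out = (9/2) / (9√81/2) = 1/√81 ≈ 0.111111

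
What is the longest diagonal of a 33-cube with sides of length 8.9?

d = √(8.9² + 8.9² + ... + 8.9²) [33 terms] = √(33·8.9²) = 8.9√33 ≈ 51.1266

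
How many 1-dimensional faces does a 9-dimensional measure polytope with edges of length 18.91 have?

Choose 1 of 9 axes to span the face (C(9,1) = 9 ways), then fix each of the remaining 8 coordinates at one of its two extreme values (2^8 = 256 ways): 9·256 = 2304.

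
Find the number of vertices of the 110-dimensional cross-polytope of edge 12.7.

The 110-dimensional cross-polytope has 2n = 2·110 = 220 vertices.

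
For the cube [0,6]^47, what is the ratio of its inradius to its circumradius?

r_in / r_out = (6/2) / (6√47/2) = 1/√47 ≈ 0.145865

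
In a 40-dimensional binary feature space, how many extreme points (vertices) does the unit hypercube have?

Each vertex is a binary string of length 40, so there are 2^40 = 1099511627776.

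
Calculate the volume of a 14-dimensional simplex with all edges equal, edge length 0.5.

V_14 = √(15) · 0.5^14 / (14! · 2^(14/2)) ≈ 2.1184e-17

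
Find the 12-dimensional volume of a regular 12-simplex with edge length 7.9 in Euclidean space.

V_12 = √(13) · 7.9^12 / (12! · 2^(12/2)) ≈ 6.94992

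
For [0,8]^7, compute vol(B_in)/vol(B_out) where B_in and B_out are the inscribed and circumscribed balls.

The radii are 8/2 and 8√7/2, so the volume ratio is (1/√7)^7 = 7^{-7/2} ≈ 0.00110194.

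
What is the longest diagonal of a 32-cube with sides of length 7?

d = √(7² + 7² + ... + 7²) [32 terms] = √(32·7²) = 7√32 ≈ 39.598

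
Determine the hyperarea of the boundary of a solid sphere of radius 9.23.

S_3(9.23) = 2·π^(3/2)·(9.23)^2 / Γ(3/2) = 4πr² = 4π·(9.23)² ≈ 1070.57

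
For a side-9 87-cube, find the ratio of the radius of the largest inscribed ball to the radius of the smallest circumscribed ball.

Ratio = (s/2)/(s√87/2) = 87^(-1/2) ≈ 0.107211.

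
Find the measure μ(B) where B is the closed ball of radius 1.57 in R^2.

The n-ball volume is π^(n/2)·r^n/Γ(n/2+1). With n=2, r=1.57: V ≈ 7.74371.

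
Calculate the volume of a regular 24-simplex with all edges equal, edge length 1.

Volume = 1^24 · √(25/2^24) / 24! ≈ 1.96745e-27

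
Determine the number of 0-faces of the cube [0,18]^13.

An n-cube has C(n,k)·2^(n-k) k-faces. Here C(13,0)·2^13 = 1·8192 = 8192.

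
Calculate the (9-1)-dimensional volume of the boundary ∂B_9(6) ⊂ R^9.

S = n·V_n(r)/r = 9·V_9(6)/6 (volume-to-surface relation), giving 17915904·π^4/35 ≈ 4.98621e+07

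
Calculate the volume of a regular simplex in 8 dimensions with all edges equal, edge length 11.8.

V_8 = √(9) · 11.8^8 / (8! · 2^(8/2)) ≈ 1747.98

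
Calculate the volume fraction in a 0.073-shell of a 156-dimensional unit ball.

Shell fraction = 1 - (1-0.073)^156 ≈ 0.999993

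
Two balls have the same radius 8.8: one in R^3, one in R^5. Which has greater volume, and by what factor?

V_3(8.8) ≈ 2854.54, V_5(8.8) ≈ 277787. The 5-ball is larger by a factor of 97.31.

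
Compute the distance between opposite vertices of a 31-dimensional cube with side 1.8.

Diagonal = √31 · 1.8 ≈ 10.022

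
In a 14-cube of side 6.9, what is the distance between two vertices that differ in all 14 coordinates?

d = √(6.9² + 6.9² + ... + 6.9²) [14 terms] = √(14·6.9²) = 6.9√14 ≈ 25.8174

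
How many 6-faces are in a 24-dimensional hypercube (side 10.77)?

Choose 6 of 24 axes to span the face (C(24,6) = 134596 ways), then fix each of the remaining 18 coordinates at one of its two extreme values (2^18 = 262144 ways): 134596·262144 = 35283533824.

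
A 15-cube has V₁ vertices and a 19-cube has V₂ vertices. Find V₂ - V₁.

V₁ = 2^15 = 32768. V₂ = 2^19 = 524288. V₂ - V₁ = 491520.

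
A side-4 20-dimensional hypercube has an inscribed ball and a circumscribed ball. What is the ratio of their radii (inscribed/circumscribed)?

Ratio = (s/2)/(s√20/2) = 20^(-1/2) ≈ 0.223607.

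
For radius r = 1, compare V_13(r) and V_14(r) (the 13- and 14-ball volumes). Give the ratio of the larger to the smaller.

V_13(1) ≈ 0.910629, V_14(1) ≈ 0.599265. The 13-ball is larger by a factor of 1.52.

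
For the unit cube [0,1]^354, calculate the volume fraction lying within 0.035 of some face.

Shell fraction = 1 - (1-0.07)^354 ≈ 1 - 6.966e-12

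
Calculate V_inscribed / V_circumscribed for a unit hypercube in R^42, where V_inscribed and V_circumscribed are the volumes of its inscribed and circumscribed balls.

Volume scales as r^n, and r_in/r_out = 1/√42, giving (1/√42)^42 ≈ 8.1614e-35.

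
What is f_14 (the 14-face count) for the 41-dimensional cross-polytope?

An n-cross-polytope has 2^(k+1)·C(n,k+1) k-faces. Here 2^15·C(41,15) = 32768·63432274896 = 2078548783792128.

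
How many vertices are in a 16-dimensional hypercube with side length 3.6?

An n-cube has C(n,k)·2^(n-k) k-faces. Here C(16,0)·2^16 = 1·65536 = 65536.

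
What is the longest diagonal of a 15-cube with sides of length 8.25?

The space diagonal of an n-cube of side s is s√n. Here 8.25·√15 ≈ 31.9521.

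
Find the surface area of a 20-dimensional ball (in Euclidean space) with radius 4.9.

|∂B_20(4.9)| ≈ 6.70643e+12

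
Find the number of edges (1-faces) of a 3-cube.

Number of 1-faces = C(3,1) · 2^(3-1) = 3 · 4 = 12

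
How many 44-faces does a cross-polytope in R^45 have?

Number of 44-faces = 2^(44+1) · C(45,44+1) = 35184372088832 · 1 = 35184372088832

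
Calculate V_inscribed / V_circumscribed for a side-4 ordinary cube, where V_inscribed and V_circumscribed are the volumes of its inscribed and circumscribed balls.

V_in/V_out = n^(-n/2) = 3^(-3/2) ≈ 0.19245.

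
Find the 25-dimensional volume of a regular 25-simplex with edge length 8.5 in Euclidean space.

For a regular n-simplex with edge a, V = (a^n / n!)·√((n+1)/2^n). With a=8.5, n=25: V ≈ 9.75976e-06.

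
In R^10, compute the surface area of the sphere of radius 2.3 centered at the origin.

|∂B_10(2.3)| ≈ 45932.3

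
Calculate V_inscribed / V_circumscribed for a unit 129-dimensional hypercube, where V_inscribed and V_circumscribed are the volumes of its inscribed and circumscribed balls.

Volume scales as r^n, and r_in/r_out = 1/√129, giving (1/√129)^129 ≈ 7.36146e-137.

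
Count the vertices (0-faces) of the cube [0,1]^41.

Number of vertices = 2^41 = 2199023255552.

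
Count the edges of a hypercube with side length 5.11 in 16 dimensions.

Number of 1-faces = C(16,1)·2^(16-1) = 16·32768 = 524288.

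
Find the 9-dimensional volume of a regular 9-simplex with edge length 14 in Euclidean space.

V_9 = √(10) · 14^9 / (9! · 2^(9/2)) ≈ 7957.09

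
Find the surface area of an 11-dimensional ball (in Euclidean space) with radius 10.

|∂B_11(10)| = 128000000000·π^5/189 ≈ 2.07251e+11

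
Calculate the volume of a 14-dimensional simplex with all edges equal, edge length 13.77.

For a regular n-simplex with edge a, V = (a^n / n!)·√((n+1)/2^n). With a=13.77, n=14: V ≈ 3058.46.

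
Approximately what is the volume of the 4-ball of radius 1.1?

Volume = π^{4/2}·(1.1)^4/Γ(3) ≈ 7.22504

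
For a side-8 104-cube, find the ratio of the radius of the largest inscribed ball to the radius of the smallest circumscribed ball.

Ratio = (s/2)/(s√104/2) = 104^(-1/2) ≈ 0.0980581.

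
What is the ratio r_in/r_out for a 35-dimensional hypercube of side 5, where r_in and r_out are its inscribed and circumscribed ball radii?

Ratio = (s/2)/(s√35/2) = 35^(-1/2) ≈ 0.169031.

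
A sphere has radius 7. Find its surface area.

|∂B_3(7)| = 4πr² = 4π·(7)² ≈ 615.752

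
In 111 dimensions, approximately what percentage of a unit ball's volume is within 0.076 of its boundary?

1 - (1-0.076)^111 ≈ 0.999845 ≈ 99.9845%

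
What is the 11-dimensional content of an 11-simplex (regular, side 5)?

V = (5^11 / 11!) · √((11+1) / 2^11) ≈ 0.0936354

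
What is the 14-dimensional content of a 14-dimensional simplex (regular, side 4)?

V = (4^14 / 14!) · √((14+1) / 2^14) ≈ 9.31681e-05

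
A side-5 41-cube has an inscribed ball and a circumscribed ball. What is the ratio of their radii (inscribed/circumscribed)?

r_in = 5/2 (half the side); r_out = 5√41/2 (half the diagonal). Ratio = 1/√41 ≈ 0.156174.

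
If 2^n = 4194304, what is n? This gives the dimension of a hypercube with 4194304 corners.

The n-cube has 2^n vertices, and 4194304 = 2^22, so n = 22.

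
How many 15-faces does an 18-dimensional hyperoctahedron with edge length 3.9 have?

Each 15-face is the convex hull of 16 vertices, one chosen as ±e_i from each of 16 distinct axes: 2^16·C(18,16) = 10027008.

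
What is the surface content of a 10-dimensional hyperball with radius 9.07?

S = n·V_n(r)/r = 10·V_10(9.07)/9.07 (volume-to-surface relation), giving 1.05934e+10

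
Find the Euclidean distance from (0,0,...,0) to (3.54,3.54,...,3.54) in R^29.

d = √(3.54² + 3.54² + ... + 3.54²) [29 terms] = √(29·3.54²) = 3.54√29 ≈ 19.0635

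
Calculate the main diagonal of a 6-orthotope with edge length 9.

The space diagonal of an n-cube of side s is s√n. Here 9·√6 ≈ 22.0454.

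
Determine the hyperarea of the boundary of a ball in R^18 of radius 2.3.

|∂B_18(2.3)| ≈ 2.0856e+06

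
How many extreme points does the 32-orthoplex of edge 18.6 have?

The 32-dimensional cross-polytope has 2n = 2·32 = 64 vertices.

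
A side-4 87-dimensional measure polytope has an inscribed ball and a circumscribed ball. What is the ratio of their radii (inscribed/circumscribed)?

Ratio = (s/2)/(s√87/2) = 87^(-1/2) ≈ 0.107211.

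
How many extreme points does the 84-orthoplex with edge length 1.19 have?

The vertices are ±e_1, ..., ±e_84, so there are 2·84 = 168.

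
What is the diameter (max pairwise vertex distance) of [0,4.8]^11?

The space diagonal of an n-cube of side s is s√n. Here 4.8·√11 ≈ 15.9198.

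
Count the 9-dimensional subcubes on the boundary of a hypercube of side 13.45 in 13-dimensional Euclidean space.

Choose 9 of 13 axes to span the face (C(13,9) = 715 ways), then fix each of the remaining 4 coordinates at one of its two extreme values (2^4 = 16 ways): 715·16 = 11440.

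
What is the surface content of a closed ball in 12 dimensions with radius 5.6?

S_12(5.6) = 2·π^(12/2)·(5.6)^11 / Γ(12/2) ≈ 2.72155e+09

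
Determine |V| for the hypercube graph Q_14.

Each vertex is a binary string of length 14, so there are 2^14 = 16384.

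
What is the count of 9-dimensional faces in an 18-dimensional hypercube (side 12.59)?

An n-cube has C(n,k)·2^(n-k) k-faces. Here C(18,9)·2^9 = 48620·512 = 24893440.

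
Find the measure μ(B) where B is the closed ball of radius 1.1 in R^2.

Volume = π^{2/2}·(1.1)^2/Γ(2) ≈ 3.80133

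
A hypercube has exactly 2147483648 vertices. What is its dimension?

Since 2^n = 2147483648, we have n = 31.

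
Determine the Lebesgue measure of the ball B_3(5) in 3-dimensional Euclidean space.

Volume = π^{3/2}·(5)^3/Γ(5/2) = 500·π/3 ≈ 523.599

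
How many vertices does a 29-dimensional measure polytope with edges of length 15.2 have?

An n-cube has 2^n vertices; for n = 29 that is 2^29 = 536870912.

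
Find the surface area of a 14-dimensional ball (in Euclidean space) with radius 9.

S = n·V_n(r)/r = 14·V_14(9)/9 (volume-to-surface relation), giving 282429536481·π^7/40 ≈ 2.13255e+13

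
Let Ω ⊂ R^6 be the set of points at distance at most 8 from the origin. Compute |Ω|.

V = 131072·π^3/3 ≈ 1.35468e+06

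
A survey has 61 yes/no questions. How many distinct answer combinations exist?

The 61-cube has 2^61 = 2305843009213693952 vertices.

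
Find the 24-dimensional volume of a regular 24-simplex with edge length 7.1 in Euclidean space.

Volume = 7.1^24 · √(25/2^24) / 24! ≈ 5.29791e-07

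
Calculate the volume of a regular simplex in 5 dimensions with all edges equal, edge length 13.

V_5 = √(6) · 13^5 / (5! · 2^(5/2)) ≈ 1339.79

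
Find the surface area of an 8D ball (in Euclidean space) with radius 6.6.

S_8(6.6) = 2·π^(8/2)·(6.6)^7 / Γ(8/2) ≈ 1.77127e+07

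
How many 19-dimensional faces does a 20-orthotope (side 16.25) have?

An n-cube has C(n,k)·2^(n-k) k-faces. Here C(20,19)·2^1 = 20·2 = 40.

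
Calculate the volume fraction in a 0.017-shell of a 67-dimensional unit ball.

1 - (1-0.017)^67 ≈ 0.682981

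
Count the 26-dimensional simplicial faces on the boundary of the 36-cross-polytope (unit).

Number of 26-faces = 2^(26+1) · C(36,26+1) = 134217728 · 94143280 = 12635697148067840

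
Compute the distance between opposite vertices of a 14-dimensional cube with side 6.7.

The space diagonal of an n-cube of side s is s√n. Here 6.7·√14 ≈ 25.0691.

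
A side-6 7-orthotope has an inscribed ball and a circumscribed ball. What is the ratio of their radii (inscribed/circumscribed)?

Ratio = (s/2)/(s√7/2) = 7^(-1/2) ≈ 0.377964.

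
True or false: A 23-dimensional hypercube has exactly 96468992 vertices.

False. The 23-cube has 2^23 = 8388608 vertices.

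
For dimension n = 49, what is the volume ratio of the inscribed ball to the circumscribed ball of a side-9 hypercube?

Volume scales as r^n, and r_in/r_out = 1/√49, giving (1/√49)^49 ≈ 3.89221e-42.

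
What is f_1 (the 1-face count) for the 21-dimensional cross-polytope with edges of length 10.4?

Each 1-face is the convex hull of 2 vertices, one chosen as ±e_i from each of 2 distinct axes: 2^2·C(21,2) = 840.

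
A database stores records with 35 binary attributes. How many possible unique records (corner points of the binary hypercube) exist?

The 35-cube has 2^35 = 34359738368 vertices.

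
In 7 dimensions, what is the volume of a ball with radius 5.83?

V_7(5.83) = π^(7/2) · (5.83)^7 / Γ(7/2 + 1) ≈ 1.08158e+06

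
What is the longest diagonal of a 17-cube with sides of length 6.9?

d = √(6.9² + 6.9² + ... + 6.9²) [17 terms] = √(17·6.9²) = 6.9√17 ≈ 28.4494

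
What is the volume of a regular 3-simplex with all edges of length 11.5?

Volume = (√2/12) · 11.5³ = 179.237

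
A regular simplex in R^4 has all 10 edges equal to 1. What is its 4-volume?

Volume = 1^4 · √(5/2^4) / 4! ≈ 0.0232924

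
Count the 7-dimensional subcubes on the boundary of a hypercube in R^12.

An n-cube has C(n,k)·2^(n-k) k-faces. Here C(12,7)·2^5 = 792·32 = 25344.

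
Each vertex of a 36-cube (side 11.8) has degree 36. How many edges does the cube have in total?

Each of the 2^36 = 68719476736 vertices has degree 36; total edges = 36·2^36/2 = 1236950581248.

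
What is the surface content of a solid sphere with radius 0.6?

S = n·V_n(r)/r = 3·V_3(0.6)/0.6 (volume-to-surface relation), giving 4πr² = 4π·(0.6)² ≈ 4.52389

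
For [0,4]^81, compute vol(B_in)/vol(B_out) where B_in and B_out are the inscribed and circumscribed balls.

V_in / V_out = (r_in/r_out)^81 = (1/√81)^81 = 81^(-81/2) ≈ 5.08577e-78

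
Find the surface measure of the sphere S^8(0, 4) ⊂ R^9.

S_9(4) = 2·π^(9/2)·(4)^8 / Γ(9/2) = 2097152·π^4/105 ≈ 1.94554e+06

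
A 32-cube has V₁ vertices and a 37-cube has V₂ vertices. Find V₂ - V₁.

V₁ = 2^32 = 4294967296. V₂ = 2^37 = 137438953472. V₂ - V₁ = 133143986176.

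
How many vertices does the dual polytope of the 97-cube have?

An n-cross-polytope has 2n vertices; here n = 97, giving 194.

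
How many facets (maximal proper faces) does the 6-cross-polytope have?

An n-cross-polytope has 2^(k+1)·C(n,k+1) k-faces. Here 2^6·C(6,6) = 64·1 = 64.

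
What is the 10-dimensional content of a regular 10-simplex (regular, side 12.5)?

V = (12.5^10 / 10!) · √((10+1) / 2^10) ≈ 2660.01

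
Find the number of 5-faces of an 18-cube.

An n-cube has C(n,k)·2^(n-k) k-faces. Here C(18,5)·2^13 = 8568·8192 = 70189056.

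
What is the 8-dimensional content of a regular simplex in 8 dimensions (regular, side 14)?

V = (14^8 / 8!) · √((8+1) / 2^8) ≈ 6862.86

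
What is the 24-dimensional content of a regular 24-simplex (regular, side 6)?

V_24 = √(25) · 6^24 / (24! · 2^(24/2)) ≈ 9.32254e-09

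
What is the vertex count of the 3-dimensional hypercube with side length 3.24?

The 3-cube has 2^3 = 8 vertices.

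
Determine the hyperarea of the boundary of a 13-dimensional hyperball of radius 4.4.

The surface area of an n-ball is 2π^(n/2) r^(n-1) / Γ(n/2). For n=13, r=4.4: 6.23328e+08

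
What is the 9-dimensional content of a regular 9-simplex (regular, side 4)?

V_9 = √(10) · 4^9 / (9! · 2^(9/2)) ≈ 0.100958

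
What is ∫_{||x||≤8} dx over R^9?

Volume = π^{9/2}·(8)^9/Γ(11/2) = 4294967296·π^4/945 ≈ 4.42718e+08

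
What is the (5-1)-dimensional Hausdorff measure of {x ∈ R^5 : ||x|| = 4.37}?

The surface area of an n-ball is 2π^(n/2) r^(n-1) / Γ(n/2). For n=5, r=4.37: 9598.3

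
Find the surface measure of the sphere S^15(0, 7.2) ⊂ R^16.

S_16(7.2) = 2·π^(16/2)·(7.2)^15 / Γ(16/2) ≈ 2.72763e+13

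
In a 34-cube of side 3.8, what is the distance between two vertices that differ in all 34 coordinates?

The space diagonal of an n-cube of side s is s√n. Here 3.8·√34 ≈ 22.1576.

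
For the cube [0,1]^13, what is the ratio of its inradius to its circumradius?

r_in / r_out = (1/2) / (1√13/2) = 1/√13 ≈ 0.27735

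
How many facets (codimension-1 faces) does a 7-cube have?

Choose 6 of 7 axes to span the face (C(7,6) = 7 ways), then fix each of the remaining 1 coordinate at one of its two extreme values (2^1 = 2 ways): 7·2 = 14.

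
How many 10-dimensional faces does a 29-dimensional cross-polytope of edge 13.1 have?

f_10(29-orthoplex) = 2^11 · (29 choose 11) = 70855249920.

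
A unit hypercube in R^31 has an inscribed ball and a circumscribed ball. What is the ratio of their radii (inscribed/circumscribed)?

For an n-cube of any side s, the inradius is s/2 and the circumradius is s√n/2, so the ratio is 1/√31 ≈ 0.179605.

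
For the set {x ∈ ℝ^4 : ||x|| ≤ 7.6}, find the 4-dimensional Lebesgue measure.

Volume = π^{4/2}·(7.6)^4/Γ(3) ≈ 16463.6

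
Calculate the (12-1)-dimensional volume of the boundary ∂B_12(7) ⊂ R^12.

S_12(7) = 2·π^(12/2)·(7)^11 / Γ(12/2) = 1977326743·π^6/60 ≈ 3.1683e+10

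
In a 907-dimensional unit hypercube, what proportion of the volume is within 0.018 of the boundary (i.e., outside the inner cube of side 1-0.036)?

Shell fraction = 1 - (1-0.036)^907 ≈ 1 - 3.613e-15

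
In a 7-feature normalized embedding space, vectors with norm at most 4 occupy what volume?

Volume = π^{7/2}·(4)^7/Γ(9/2) = 262144·π^3/105 ≈ 77410.6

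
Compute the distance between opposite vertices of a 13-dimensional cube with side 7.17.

The space diagonal of an n-cube of side s is s√n. Here 7.17·√13 ≈ 25.8518.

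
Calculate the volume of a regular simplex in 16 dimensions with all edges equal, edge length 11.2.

V_16 = √(17) · 11.2^16 / (16! · 2^(16/2)) ≈ 47.1904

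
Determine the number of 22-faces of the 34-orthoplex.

An n-cross-polytope has 2^(k+1)·C(n,k+1) k-faces. Here 2^23·C(34,23) = 8388608·286097760 = 2399961958318080.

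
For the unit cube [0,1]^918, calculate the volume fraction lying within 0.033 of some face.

The inner cube has side 1-2·0.033 = 0.934 and volume (0.934)^918 ≈ 6.004e-28, so the shell holds 1 - 6.004e-28 of the volume.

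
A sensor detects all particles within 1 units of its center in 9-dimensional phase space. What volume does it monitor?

Volume = π^{9/2}·(1)^9/Γ(11/2) = 32·π^4/945 ≈ 3.29851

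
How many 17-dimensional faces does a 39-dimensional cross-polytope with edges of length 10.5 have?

Each 17-face is the convex hull of 18 vertices, one chosen as ±e_i from each of 18 distinct axes: 2^18·C(39,18) = 16347075442114560.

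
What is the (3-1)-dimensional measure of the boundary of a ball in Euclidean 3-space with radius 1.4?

|∂B_3(1.4)| = 4πr² = 4π·(1.4)² ≈ 24.6301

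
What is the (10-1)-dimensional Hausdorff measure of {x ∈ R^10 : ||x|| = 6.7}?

S = n·V_n(r)/r = 10·V_10(6.7)/6.7 (volume-to-surface relation), giving 6.93811e+08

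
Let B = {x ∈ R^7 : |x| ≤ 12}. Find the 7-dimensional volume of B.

Volume = π^{7/2}·(12)^7/Γ(9/2) = 191102976·π^3/35 ≈ 1.69297e+08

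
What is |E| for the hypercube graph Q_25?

Each of the 2^25 = 33554432 vertices has degree 25; total edges = 25·2^25/2 = 419430400.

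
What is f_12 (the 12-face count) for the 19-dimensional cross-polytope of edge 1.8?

An n-cross-polytope has 2^(k+1)·C(n,k+1) k-faces. Here 2^13·C(19,13) = 8192·27132 = 222265344.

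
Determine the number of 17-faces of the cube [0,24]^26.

f_17(26-cube) = (26 choose 17) · 2^9 = 1599769600.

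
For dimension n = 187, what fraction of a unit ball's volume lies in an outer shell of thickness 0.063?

1 - (1-0.063)^187 ≈ 0.999995 ≈ 99.999481%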